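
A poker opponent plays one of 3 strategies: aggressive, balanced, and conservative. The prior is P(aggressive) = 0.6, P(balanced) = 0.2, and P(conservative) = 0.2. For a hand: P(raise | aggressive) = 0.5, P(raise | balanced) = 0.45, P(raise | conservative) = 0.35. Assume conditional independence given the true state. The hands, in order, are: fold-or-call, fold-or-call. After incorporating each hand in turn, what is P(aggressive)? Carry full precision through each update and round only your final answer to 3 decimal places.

0.508

After 'fold-or-call': normaliser = 0.5·0.6000 + 0.55·0.2000 + 0.65·0.2000; P(aggressive) ≈ 0.5556, P(balanced) ≈ 0.2037, P(conservative) ≈ 0.2407
After 'fold-or-call': normaliser = 0.5·0.5556 + 0.55·0.2037 + 0.65·0.2407; P(aggressive) ≈ 0.5085, P(balanced) ≈ 0.2051, P(conservative) ≈ 0.2864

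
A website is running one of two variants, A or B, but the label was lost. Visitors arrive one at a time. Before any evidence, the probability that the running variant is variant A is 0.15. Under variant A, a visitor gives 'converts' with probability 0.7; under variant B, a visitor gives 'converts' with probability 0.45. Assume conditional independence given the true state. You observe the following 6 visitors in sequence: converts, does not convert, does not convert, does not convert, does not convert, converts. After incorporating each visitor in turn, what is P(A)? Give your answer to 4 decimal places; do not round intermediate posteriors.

Each posterior becomes the prior for the next update.
After 'converts': P(A) = 0.7·0.1500 / (0.7·0.1500 + 0.45·0.8500) ≈ 0.2154
After 'does not convert': P(A) = 0.3·0.2154 / (0.3·0.2154 + 0.55·0.7846) ≈ 0.1302
After 'does not convert': P(A) = 0.3·0.1302 / (0.3·0.1302 + 0.55·0.8698) ≈ 0.0755
After 'does not convert': P(A) = 0.3·0.0755 / (0.3·0.0755 + 0.55·0.9245) ≈ 0.0426
After 'does not convert': P(A) = 0.3·0.0426 / (0.3·0.0426 + 0.55·0.9574) ≈ 0.0237
After 'converts': P(A) = 0.7·0.0237 / (0.7·0.0237 + 0.45·0.9763) ≈ 0.0364

0.0364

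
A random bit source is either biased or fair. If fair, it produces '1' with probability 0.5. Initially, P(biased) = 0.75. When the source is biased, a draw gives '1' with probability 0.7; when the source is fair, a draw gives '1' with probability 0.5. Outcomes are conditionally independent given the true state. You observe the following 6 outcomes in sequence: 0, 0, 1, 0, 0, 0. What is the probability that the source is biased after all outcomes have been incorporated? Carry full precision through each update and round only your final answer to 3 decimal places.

Each posterior becomes the prior for the next update.
After '0': P(biased) = 0.3·0.7500 / (0.3·0.7500 + 0.5·0.2500) ≈ 0.6429
After '0': P(biased) = 0.3·0.6429 / (0.3·0.6429 + 0.5·0.3571) ≈ 0.5192
After '1': P(biased) = 0.7·0.5192 / (0.7·0.5192 + 0.5·0.4808) ≈ 0.6019
After '0': P(biased) = 0.3·0.6019 / (0.3·0.6019 + 0.5·0.3981) ≈ 0.4757
After '0': P(biased) = 0.3·0.4757 / (0.3·0.4757 + 0.5·0.5243) ≈ 0.3525
After '0': P(biased) = 0.3·0.3525 / (0.3·0.3525 + 0.5·0.6475) ≈ 0.2462

0.246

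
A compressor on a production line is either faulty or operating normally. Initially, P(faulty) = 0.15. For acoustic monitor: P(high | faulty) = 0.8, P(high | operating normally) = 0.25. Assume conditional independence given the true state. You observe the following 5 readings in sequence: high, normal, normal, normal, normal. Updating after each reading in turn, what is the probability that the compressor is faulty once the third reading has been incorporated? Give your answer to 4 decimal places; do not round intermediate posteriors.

After 'high': P(faulty) = 0.8·0.1500 / (0.8·0.1500 + 0.25·0.8500) ≈ 0.3609
After 'normal': P(faulty) = 0.2·0.3609 / (0.2·0.3609 + 0.75·0.6391) ≈ 0.1309
After 'normal': P(faulty) = 0.2·0.1309 / (0.2·0.1309 + 0.75·0.8691) ≈ 0.0386

0.0386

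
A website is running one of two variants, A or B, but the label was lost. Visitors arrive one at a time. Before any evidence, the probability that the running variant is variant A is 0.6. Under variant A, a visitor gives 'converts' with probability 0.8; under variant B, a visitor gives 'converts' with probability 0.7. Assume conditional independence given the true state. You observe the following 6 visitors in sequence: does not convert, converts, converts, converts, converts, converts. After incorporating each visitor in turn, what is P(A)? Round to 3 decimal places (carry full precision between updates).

0.661

After 'does not convert': P(A) = 0.2·0.6000 / (0.2·0.6000 + 0.3·0.4000) ≈ 0.5000
After 'converts': P(A) = 0.8·0.5000 / (0.8·0.5000 + 0.7·0.5000) ≈ 0.5333
After 'converts': P(A) = 0.8·0.5333 / (0.8·0.5333 + 0.7·0.4667) ≈ 0.5664
After 'converts': P(A) = 0.8·0.5664 / (0.8·0.5664 + 0.7·0.4336) ≈ 0.5988
After 'converts': P(A) = 0.8·0.5988 / (0.8·0.5988 + 0.7·0.4012) ≈ 0.6304
After 'converts': P(A) = 0.8·0.6304 / (0.8·0.6304 + 0.7·0.3696) ≈ 0.6610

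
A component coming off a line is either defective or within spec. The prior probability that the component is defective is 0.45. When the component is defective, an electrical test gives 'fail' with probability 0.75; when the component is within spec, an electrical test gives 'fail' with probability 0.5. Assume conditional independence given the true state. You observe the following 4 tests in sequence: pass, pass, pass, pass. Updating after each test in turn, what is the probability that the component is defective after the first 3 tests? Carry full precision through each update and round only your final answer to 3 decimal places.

After 'pass': P(defective) = 0.25·0.4500 / (0.25·0.4500 + 0.5·0.5500) ≈ 0.2903
After 'pass': P(defective) = 0.25·0.2903 / (0.25·0.2903 + 0.5·0.7097) ≈ 0.1698
After 'pass': P(defective) = 0.25·0.1698 / (0.25·0.1698 + 0.5·0.8302) ≈ 0.0928

0.093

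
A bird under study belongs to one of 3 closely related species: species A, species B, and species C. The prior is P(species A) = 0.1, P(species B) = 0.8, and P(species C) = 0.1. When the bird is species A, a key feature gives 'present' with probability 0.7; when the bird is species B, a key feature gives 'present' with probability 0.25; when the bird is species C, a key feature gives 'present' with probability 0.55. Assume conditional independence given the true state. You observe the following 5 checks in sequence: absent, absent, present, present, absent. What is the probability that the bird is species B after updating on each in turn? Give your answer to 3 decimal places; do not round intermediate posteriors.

After 'absent': normaliser = 0.3·0.1000 + 0.75·0.8000 + 0.45·0.1000; P(species A) ≈ 0.0444, P(species B) ≈ 0.8889, P(species C) ≈ 0.0667
After 'absent': normaliser = 0.3·0.0444 + 0.75·0.8889 + 0.45·0.0667; P(species A) ≈ 0.0188, P(species B) ≈ 0.9390, P(species C) ≈ 0.0423
After 'present': normaliser = 0.7·0.0188 + 0.25·0.9390 + 0.55·0.0423; P(species A) ≈ 0.0485, P(species B) ≈ 0.8658, P(species C) ≈ 0.0857
After 'present': normaliser = 0.7·0.0485 + 0.25·0.8658 + 0.55·0.0857; P(species A) ≈ 0.1141, P(species B) ≈ 0.7275, P(species C) ≈ 0.1584
After 'absent': normaliser = 0.3·0.1141 + 0.75·0.7275 + 0.45·0.1584; P(species A) ≈ 0.0526, P(species B) ≈ 0.8379, P(species C) ≈ 0.1095

0.838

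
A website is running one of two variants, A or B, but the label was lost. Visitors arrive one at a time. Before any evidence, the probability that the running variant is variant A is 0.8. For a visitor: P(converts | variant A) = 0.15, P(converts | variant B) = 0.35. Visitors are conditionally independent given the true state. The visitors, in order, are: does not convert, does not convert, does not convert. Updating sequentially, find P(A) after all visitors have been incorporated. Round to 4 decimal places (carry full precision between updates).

After 'does not convert': P(A) = 0.85·0.8000 / (0.85·0.8000 + 0.65·0.2000) ≈ 0.8395
After 'does not convert': P(A) = 0.85·0.8395 / (0.85·0.8395 + 0.65·0.1605) ≈ 0.8725
After 'does not convert': P(A) = 0.85·0.8725 / (0.85·0.8725 + 0.65·0.1275) ≈ 0.8994

0.8994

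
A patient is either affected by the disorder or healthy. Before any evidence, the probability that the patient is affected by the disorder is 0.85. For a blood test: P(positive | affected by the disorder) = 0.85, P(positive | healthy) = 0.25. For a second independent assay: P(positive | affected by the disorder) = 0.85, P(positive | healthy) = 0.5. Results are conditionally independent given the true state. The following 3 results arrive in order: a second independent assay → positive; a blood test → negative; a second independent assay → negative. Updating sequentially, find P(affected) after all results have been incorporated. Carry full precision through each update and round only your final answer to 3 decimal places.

After a second independent assay='positive': P(affected) = 0.85·0.8500 / (0.85·0.8500 + 0.5·0.1500) ≈ 0.9060
After a blood test='negative': P(affected) = 0.15·0.9060 / (0.15·0.9060 + 0.75·0.0940) ≈ 0.6583
After a second independent assay='negative': P(affected) = 0.15·0.6583 / (0.15·0.6583 + 0.5·0.3417) ≈ 0.3663

0.366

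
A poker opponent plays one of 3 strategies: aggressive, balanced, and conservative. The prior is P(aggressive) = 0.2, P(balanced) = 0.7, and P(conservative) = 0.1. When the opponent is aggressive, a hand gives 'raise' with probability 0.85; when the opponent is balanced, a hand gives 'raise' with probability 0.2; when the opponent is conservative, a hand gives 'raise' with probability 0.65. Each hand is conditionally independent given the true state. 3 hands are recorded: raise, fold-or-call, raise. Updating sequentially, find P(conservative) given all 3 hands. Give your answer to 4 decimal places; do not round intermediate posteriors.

After 'raise': normaliser = 0.85·0.2000 + 0.2·0.7000 + 0.65·0.1000; P(aggressive) ≈ 0.4533, P(balanced) ≈ 0.3733, P(conservative) ≈ 0.1733
After 'fold-or-call': normaliser = 0.15·0.4533 + 0.8·0.3733 + 0.35·0.1733; P(aggressive) ≈ 0.1591, P(balanced) ≈ 0.6989, P(conservative) ≈ 0.1420
After 'raise': normaliser = 0.85·0.1591 + 0.2·0.6989 + 0.65·0.1420; P(aggressive) ≈ 0.3682, P(balanced) ≈ 0.3805, P(conservative) ≈ 0.2512

0.2512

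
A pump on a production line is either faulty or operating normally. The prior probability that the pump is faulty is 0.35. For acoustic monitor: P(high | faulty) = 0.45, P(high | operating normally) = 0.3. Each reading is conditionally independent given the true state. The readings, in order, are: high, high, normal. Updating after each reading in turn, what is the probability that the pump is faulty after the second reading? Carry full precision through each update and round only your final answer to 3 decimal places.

0.548

Each posterior becomes the prior for the next update.
After 'high': P(faulty) = 0.45·0.3500 / (0.45·0.3500 + 0.3·0.6500) ≈ 0.4468
After 'high': P(faulty) = 0.45·0.4468 / (0.45·0.4468 + 0.3·0.5532) ≈ 0.5478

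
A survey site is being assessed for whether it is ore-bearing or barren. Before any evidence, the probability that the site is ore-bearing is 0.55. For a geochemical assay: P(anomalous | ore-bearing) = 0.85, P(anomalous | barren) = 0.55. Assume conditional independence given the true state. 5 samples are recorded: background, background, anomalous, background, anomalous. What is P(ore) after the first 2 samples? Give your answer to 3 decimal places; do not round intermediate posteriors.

After 'background': P(ore) = 0.15·0.5500 / (0.15·0.5500 + 0.45·0.4500) ≈ 0.2895
After 'background': P(ore) = 0.15·0.2895 / (0.15·0.2895 + 0.45·0.7105) ≈ 0.1196

0.120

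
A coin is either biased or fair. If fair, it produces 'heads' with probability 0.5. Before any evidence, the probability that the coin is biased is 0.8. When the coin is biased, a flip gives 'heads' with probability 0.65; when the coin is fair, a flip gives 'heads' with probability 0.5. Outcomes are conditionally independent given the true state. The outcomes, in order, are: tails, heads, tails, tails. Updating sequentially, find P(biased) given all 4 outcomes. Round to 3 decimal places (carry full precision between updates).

Each posterior becomes the prior for the next update.
After 'tails': P(biased) = 0.35·0.8000 / (0.35·0.8000 + 0.5·0.2000) ≈ 0.7368
After 'heads': P(biased) = 0.65·0.7368 / (0.65·0.7368 + 0.5·0.2632) ≈ 0.7845
After 'tails': P(biased) = 0.35·0.7845 / (0.35·0.7845 + 0.5·0.2155) ≈ 0.7182
After 'tails': P(biased) = 0.35·0.7182 / (0.35·0.7182 + 0.5·0.2818) ≈ 0.6408

0.641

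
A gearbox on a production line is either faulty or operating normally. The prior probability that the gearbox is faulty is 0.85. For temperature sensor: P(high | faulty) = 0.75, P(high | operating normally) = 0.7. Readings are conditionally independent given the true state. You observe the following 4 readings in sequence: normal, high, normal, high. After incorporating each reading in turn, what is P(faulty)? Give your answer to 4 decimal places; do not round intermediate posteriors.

After 'normal': P(faulty) = 0.25·0.8500 / (0.25·0.8500 + 0.3·0.1500) ≈ 0.8252
After 'high': P(faulty) = 0.75·0.8252 / (0.75·0.8252 + 0.7·0.1748) ≈ 0.8350
After 'normal': P(faulty) = 0.25·0.8350 / (0.25·0.8350 + 0.3·0.1650) ≈ 0.8083
After 'high': P(faulty) = 0.75·0.8083 / (0.75·0.8083 + 0.7·0.1917) ≈ 0.8188

0.8188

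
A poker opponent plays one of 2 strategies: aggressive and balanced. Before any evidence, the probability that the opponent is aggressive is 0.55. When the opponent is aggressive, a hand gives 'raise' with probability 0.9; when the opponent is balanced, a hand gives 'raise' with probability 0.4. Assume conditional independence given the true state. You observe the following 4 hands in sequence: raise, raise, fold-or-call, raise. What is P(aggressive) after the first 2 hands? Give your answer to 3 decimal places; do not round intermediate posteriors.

Each posterior becomes the prior for the next update.
After 'raise': P(aggressive) = 0.9·0.5500 / (0.9·0.5500 + 0.4·0.4500) ≈ 0.7333
After 'raise': P(aggressive) = 0.9·0.7333 / (0.9·0.7333 + 0.4·0.2667) ≈ 0.8609

0.861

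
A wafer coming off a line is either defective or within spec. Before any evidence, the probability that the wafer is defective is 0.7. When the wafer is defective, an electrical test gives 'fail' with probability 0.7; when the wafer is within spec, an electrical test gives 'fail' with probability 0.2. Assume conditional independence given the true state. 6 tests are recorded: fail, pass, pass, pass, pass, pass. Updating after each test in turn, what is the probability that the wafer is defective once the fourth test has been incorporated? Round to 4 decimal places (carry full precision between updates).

After 'fail': P(defective) = 0.7·0.7000 / (0.7·0.7000 + 0.2·0.3000) ≈ 0.8909
After 'pass': P(defective) = 0.3·0.8909 / (0.3·0.8909 + 0.8·0.1091) ≈ 0.7538
After 'pass': P(defective) = 0.3·0.7538 / (0.3·0.7538 + 0.8·0.2462) ≈ 0.5345
After 'pass': P(defective) = 0.3·0.5345 / (0.3·0.5345 + 0.8·0.4655) ≈ 0.3010

0.3010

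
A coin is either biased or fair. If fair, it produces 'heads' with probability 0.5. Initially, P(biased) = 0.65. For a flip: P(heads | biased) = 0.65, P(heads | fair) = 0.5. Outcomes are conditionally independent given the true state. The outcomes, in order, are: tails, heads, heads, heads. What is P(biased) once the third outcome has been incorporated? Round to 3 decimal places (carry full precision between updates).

After 'tails': P(biased) = 0.35·0.6500 / (0.35·0.6500 + 0.5·0.3500) ≈ 0.5652
After 'heads': P(biased) = 0.65·0.5652 / (0.65·0.5652 + 0.5·0.4348) ≈ 0.6283
After 'heads': P(biased) = 0.65·0.6283 / (0.65·0.6283 + 0.5·0.3717) ≈ 0.6872

0.687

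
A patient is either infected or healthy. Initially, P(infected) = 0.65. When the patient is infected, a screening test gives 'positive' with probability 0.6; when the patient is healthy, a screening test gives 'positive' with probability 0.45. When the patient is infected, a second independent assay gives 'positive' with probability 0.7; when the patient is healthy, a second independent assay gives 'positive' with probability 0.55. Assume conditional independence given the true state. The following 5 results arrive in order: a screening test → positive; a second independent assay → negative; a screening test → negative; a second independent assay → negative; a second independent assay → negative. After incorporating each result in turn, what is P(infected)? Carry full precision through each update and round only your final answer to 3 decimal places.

After a screening test='positive': P(infected) = 0.6·0.6500 / (0.6·0.6500 + 0.45·0.3500) ≈ 0.7123
After a second independent assay='negative': P(infected) = 0.3·0.7123 / (0.3·0.7123 + 0.45·0.2877) ≈ 0.6228
After a screening test='negative': P(infected) = 0.4·0.6228 / (0.4·0.6228 + 0.55·0.3772) ≈ 0.5456
After a second independent assay='negative': P(infected) = 0.3·0.5456 / (0.3·0.5456 + 0.45·0.4544) ≈ 0.4446
After a second independent assay='negative': P(infected) = 0.3·0.4446 / (0.3·0.4446 + 0.45·0.5554) ≈ 0.3479

0.348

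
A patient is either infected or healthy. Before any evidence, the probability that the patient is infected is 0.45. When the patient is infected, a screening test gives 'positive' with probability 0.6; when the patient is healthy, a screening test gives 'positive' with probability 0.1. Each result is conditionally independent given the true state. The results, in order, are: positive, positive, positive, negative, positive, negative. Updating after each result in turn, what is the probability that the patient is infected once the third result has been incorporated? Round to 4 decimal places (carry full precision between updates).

After 'positive': P(infected) = 0.6·0.4500 / (0.6·0.4500 + 0.1·0.5500) ≈ 0.8308
After 'positive': P(infected) = 0.6·0.8308 / (0.6·0.8308 + 0.1·0.1692) ≈ 0.9672
After 'positive': P(infected) = 0.6·0.9672 / (0.6·0.9672 + 0.1·0.0328) ≈ 0.9944

0.9944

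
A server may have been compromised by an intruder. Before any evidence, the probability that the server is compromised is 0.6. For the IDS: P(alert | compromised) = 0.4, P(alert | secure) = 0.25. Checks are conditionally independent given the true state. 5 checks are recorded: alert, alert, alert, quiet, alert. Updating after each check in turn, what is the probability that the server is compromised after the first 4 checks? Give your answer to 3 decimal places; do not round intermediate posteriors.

Each posterior becomes the prior for the next update.
After 'alert': P(compromised) = 0.4·0.6000 / (0.4·0.6000 + 0.25·0.4000) ≈ 0.7059
After 'alert': P(compromised) = 0.4·0.7059 / (0.4·0.7059 + 0.25·0.2941) ≈ 0.7934
After 'alert': P(compromised) = 0.4·0.7934 / (0.4·0.7934 + 0.25·0.2066) ≈ 0.8600
After 'quiet': P(compromised) = 0.6·0.8600 / (0.6·0.8600 + 0.75·0.1400) ≈ 0.8309

0.831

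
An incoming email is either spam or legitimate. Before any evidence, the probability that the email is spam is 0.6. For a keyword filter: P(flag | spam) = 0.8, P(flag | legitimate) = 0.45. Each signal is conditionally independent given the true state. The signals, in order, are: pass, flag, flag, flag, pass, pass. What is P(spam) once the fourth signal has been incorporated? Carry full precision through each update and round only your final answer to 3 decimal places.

Apply Bayes' rule sequentially, carrying P(spam) forward.
After 'pass': P(spam) = 0.2·0.6000 / (0.2·0.6000 + 0.55·0.4000) ≈ 0.3529
After 'flag': P(spam) = 0.8·0.3529 / (0.8·0.3529 + 0.45·0.6471) ≈ 0.4923
After 'flag': P(spam) = 0.8·0.4923 / (0.8·0.4923 + 0.45·0.5077) ≈ 0.6329
After 'flag': P(spam) = 0.8·0.6329 / (0.8·0.6329 + 0.45·0.3671) ≈ 0.7540

0.754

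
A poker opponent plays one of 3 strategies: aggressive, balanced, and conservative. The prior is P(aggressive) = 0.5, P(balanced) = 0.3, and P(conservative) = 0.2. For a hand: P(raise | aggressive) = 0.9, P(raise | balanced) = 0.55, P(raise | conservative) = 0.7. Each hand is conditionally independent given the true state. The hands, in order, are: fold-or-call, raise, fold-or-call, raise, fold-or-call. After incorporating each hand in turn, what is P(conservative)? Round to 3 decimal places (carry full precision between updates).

After 'fold-or-call': normaliser = 0.1·0.5000 + 0.45·0.3000 + 0.3·0.2000; P(aggressive) ≈ 0.2041, P(balanced) ≈ 0.5510, P(conservative) ≈ 0.2449
After 'raise': normaliser = 0.9·0.2041 + 0.55·0.5510 + 0.7·0.2449; P(aggressive) ≈ 0.2791, P(balanced) ≈ 0.4605, P(conservative) ≈ 0.2605
After 'fold-or-call': normaliser = 0.1·0.2791 + 0.45·0.4605 + 0.3·0.2605; P(aggressive) ≈ 0.0891, P(balanced) ≈ 0.6615, P(conservative) ≈ 0.2494
After 'raise': normaliser = 0.9·0.0891 + 0.55·0.6615 + 0.7·0.2494; P(aggressive) ≈ 0.1296, P(balanced) ≈ 0.5881, P(conservative) ≈ 0.2823
After 'fold-or-call': normaliser = 0.1·0.1296 + 0.45·0.5881 + 0.3·0.2823; P(aggressive) ≈ 0.0358, P(balanced) ≈ 0.7305, P(conservative) ≈ 0.2337

0.234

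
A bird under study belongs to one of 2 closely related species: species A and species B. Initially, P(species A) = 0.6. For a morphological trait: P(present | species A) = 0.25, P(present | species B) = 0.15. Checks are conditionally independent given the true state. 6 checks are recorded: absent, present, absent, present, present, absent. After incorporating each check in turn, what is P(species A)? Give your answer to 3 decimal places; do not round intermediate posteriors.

0.827

After 'absent': P(species A) = 0.75·0.6000 / (0.75·0.6000 + 0.85·0.4000) ≈ 0.5696
After 'present': P(species A) = 0.25·0.5696 / (0.25·0.5696 + 0.15·0.4304) ≈ 0.6881
After 'absent': P(species A) = 0.75·0.6881 / (0.75·0.6881 + 0.85·0.3119) ≈ 0.6606
After 'present': P(species A) = 0.25·0.6606 / (0.25·0.6606 + 0.15·0.3394) ≈ 0.7644
After 'present': P(species A) = 0.25·0.7644 / (0.25·0.7644 + 0.15·0.2356) ≈ 0.8439
After 'absent': P(species A) = 0.75·0.8439 / (0.75·0.8439 + 0.85·0.1561) ≈ 0.8267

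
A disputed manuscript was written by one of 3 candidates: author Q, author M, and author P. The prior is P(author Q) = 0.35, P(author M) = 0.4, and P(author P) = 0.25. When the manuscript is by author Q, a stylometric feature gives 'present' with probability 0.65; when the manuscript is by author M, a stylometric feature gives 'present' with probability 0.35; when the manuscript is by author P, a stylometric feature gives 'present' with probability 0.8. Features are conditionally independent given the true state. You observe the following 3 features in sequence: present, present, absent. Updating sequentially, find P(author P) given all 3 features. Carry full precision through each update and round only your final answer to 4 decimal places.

Apply Bayes' rule sequentially, carrying P(author P) forward.
After 'present': normaliser = 0.65·0.3500 + 0.35·0.4000 + 0.8·0.2500; P(author Q) ≈ 0.4009, P(author M) ≈ 0.2467, P(author P) ≈ 0.3524
After 'present': normaliser = 0.65·0.4009 + 0.35·0.2467 + 0.8·0.3524; P(author Q) ≈ 0.4144, P(author M) ≈ 0.1373, P(author P) ≈ 0.4483
After 'absent': normaliser = 0.35·0.4144 + 0.65·0.1373 + 0.2·0.4483; P(author Q) ≈ 0.4477, P(author M) ≈ 0.2755, P(author P) ≈ 0.2768

0.2768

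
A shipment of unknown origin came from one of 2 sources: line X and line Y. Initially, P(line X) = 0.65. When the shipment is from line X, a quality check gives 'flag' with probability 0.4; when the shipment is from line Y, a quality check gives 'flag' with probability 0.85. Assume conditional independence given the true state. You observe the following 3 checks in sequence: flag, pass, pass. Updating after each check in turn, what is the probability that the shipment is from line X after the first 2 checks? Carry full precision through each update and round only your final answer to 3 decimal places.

0.778

After 'flag': P(line X) = 0.4·0.6500 / (0.4·0.6500 + 0.85·0.3500) ≈ 0.4664
After 'pass': P(line X) = 0.6·0.4664 / (0.6·0.4664 + 0.15·0.5336) ≈ 0.7776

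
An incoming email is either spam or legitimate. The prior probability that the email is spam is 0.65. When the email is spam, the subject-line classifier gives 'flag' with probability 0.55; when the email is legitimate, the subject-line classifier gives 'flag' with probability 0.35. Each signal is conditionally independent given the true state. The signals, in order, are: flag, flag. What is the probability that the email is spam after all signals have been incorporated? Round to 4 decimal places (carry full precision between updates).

0.8210

After 'flag': P(spam) = 0.55·0.6500 / (0.55·0.6500 + 0.35·0.3500) ≈ 0.7448
After 'flag': P(spam) = 0.55·0.7448 / (0.55·0.7448 + 0.35·0.2552) ≈ 0.8210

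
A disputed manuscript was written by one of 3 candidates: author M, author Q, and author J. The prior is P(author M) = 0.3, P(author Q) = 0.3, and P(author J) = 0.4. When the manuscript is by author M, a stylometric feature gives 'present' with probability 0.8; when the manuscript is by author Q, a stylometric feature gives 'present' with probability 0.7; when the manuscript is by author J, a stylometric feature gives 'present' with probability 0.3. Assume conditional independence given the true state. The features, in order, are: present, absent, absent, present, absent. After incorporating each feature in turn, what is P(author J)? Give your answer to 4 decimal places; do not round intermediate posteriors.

0.6916

After 'present': normaliser = 0.8·0.3000 + 0.7·0.3000 + 0.3·0.4000; P(author M) ≈ 0.4211, P(author Q) ≈ 0.3684, P(author J) ≈ 0.2105
After 'absent': normaliser = 0.2·0.4211 + 0.3·0.3684 + 0.7·0.2105; P(author M) ≈ 0.2462, P(author Q) ≈ 0.3231, P(author J) ≈ 0.4308
After 'absent': normaliser = 0.2·0.2462 + 0.3·0.3231 + 0.7·0.4308; P(author M) ≈ 0.1100, P(author Q) ≈ 0.2165, P(author J) ≈ 0.6735
After 'present': normaliser = 0.8·0.1100 + 0.7·0.2165 + 0.3·0.6735; P(author M) ≈ 0.1992, P(author Q) ≈ 0.3432, P(author J) ≈ 0.4576
After 'absent': normaliser = 0.2·0.1992 + 0.3·0.3432 + 0.7·0.4576; P(author M) ≈ 0.0860, P(author Q) ≈ 0.2223, P(author J) ≈ 0.6916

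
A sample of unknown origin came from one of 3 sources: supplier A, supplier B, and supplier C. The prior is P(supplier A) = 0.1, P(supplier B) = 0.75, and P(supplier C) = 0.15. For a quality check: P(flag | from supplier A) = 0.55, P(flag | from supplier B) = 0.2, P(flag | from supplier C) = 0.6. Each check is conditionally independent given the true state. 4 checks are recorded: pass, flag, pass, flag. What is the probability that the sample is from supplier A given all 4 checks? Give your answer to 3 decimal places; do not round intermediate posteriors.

0.180

After 'pass': normaliser = 0.45·0.1000 + 0.8·0.7500 + 0.4·0.1500; P(supplier A) ≈ 0.0638, P(supplier B) ≈ 0.8511, P(supplier C) ≈ 0.0851
After 'flag': normaliser = 0.55·0.0638 + 0.2·0.8511 + 0.6·0.0851; P(supplier A) ≈ 0.1369, P(supplier B) ≈ 0.6639, P(supplier C) ≈ 0.1992
After 'pass': normaliser = 0.45·0.1369 + 0.8·0.6639 + 0.4·0.1992; P(supplier A) ≈ 0.0916, P(supplier B) ≈ 0.7899, P(supplier C) ≈ 0.1185
After 'flag': normaliser = 0.55·0.0916 + 0.2·0.7899 + 0.6·0.1185; P(supplier A) ≈ 0.1803, P(supplier B) ≈ 0.5653, P(supplier C) ≈ 0.2544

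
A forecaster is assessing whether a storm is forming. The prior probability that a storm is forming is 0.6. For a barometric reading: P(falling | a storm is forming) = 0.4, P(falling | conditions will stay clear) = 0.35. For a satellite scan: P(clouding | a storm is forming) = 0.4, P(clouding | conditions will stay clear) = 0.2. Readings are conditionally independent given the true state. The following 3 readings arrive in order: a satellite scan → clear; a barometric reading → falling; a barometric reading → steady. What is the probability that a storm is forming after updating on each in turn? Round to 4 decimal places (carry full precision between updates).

0.5427

Apply Bayes' rule sequentially, carrying P(storm) forward.
After a satellite scan='clear': P(storm) = 0.6·0.6000 / (0.6·0.6000 + 0.8·0.4000) ≈ 0.5294
After a barometric reading='falling': P(storm) = 0.4·0.5294 / (0.4·0.5294 + 0.35·0.4706) ≈ 0.5625
After a barometric reading='steady': P(storm) = 0.6·0.5625 / (0.6·0.5625 + 0.65·0.4375) ≈ 0.5427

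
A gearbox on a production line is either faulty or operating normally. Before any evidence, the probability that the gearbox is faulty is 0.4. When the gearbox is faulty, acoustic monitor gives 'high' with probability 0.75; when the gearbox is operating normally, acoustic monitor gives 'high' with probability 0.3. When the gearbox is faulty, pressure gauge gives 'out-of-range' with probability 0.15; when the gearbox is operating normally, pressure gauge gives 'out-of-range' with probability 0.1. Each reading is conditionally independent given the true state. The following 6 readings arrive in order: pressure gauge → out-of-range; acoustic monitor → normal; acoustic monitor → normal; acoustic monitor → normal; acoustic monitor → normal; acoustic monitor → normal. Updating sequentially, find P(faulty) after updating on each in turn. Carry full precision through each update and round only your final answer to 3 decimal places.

0.006

After pressure gauge='out-of-range': P(faulty) = 0.15·0.4000 / (0.15·0.4000 + 0.1·0.6000) ≈ 0.5000
After acoustic monitor='normal': P(faulty) = 0.25·0.5000 / (0.25·0.5000 + 0.7·0.5000) ≈ 0.2632
After acoustic monitor='normal': P(faulty) = 0.25·0.2632 / (0.25·0.2632 + 0.7·0.7368) ≈ 0.1131
After acoustic monitor='normal': P(faulty) = 0.25·0.1131 / (0.25·0.1131 + 0.7·0.8869) ≈ 0.0436
After acoustic monitor='normal': P(faulty) = 0.25·0.0436 / (0.25·0.0436 + 0.7·0.9564) ≈ 0.0160
After acoustic monitor='normal': P(faulty) = 0.25·0.0160 / (0.25·0.0160 + 0.7·0.9840) ≈ 0.0058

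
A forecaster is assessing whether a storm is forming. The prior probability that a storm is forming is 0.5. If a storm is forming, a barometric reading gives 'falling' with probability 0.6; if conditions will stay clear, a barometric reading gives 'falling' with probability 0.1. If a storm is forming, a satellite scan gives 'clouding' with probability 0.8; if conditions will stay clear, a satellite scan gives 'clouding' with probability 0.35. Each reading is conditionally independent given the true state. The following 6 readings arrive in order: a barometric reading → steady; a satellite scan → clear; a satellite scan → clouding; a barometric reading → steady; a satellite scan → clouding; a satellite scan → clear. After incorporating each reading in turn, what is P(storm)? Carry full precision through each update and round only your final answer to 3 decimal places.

0.089

After a barometric reading='steady': P(storm) = 0.4·0.5000 / (0.4·0.5000 + 0.9·0.5000) ≈ 0.3077
After a satellite scan='clear': P(storm) = 0.2·0.3077 / (0.2·0.3077 + 0.65·0.6923) ≈ 0.1203
After a satellite scan='clouding': P(storm) = 0.8·0.1203 / (0.8·0.1203 + 0.35·0.8797) ≈ 0.2381
After a barometric reading='steady': P(storm) = 0.4·0.2381 / (0.4·0.2381 + 0.9·0.7619) ≈ 0.1220
After a satellite scan='clouding': P(storm) = 0.8·0.1220 / (0.8·0.1220 + 0.35·0.8780) ≈ 0.2410
After a satellite scan='clear': P(storm) = 0.2·0.2410 / (0.2·0.2410 + 0.65·0.7590) ≈ 0.0890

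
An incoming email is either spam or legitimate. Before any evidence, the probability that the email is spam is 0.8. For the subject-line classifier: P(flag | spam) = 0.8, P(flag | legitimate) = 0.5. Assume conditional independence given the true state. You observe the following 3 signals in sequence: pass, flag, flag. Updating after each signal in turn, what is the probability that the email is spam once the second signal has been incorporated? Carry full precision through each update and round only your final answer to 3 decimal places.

After 'pass': P(spam) = 0.2·0.8000 / (0.2·0.8000 + 0.5·0.2000) ≈ 0.6154
After 'flag': P(spam) = 0.8·0.6154 / (0.8·0.6154 + 0.5·0.3846) ≈ 0.7191

0.719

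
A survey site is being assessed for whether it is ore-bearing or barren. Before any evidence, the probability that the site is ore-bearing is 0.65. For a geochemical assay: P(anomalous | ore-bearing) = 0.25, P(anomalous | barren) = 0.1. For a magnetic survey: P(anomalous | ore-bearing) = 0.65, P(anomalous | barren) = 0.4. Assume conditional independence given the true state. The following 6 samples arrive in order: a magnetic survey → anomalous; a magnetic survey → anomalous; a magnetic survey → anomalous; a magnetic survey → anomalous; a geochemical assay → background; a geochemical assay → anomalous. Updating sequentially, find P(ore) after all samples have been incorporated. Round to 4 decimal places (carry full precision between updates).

0.9643

After a magnetic survey='anomalous': P(ore) = 0.65·0.6500 / (0.65·0.6500 + 0.4·0.3500) ≈ 0.7511
After a magnetic survey='anomalous': P(ore) = 0.65·0.7511 / (0.65·0.7511 + 0.4·0.2489) ≈ 0.8306
After a magnetic survey='anomalous': P(ore) = 0.65·0.8306 / (0.65·0.8306 + 0.4·0.1694) ≈ 0.8885
After a magnetic survey='anomalous': P(ore) = 0.65·0.8885 / (0.65·0.8885 + 0.4·0.1115) ≈ 0.9283
After a geochemical assay='background': P(ore) = 0.75·0.9283 / (0.75·0.9283 + 0.9·0.0717) ≈ 0.9152
After a geochemical assay='anomalous': P(ore) = 0.25·0.9152 / (0.25·0.9152 + 0.1·0.0848) ≈ 0.9643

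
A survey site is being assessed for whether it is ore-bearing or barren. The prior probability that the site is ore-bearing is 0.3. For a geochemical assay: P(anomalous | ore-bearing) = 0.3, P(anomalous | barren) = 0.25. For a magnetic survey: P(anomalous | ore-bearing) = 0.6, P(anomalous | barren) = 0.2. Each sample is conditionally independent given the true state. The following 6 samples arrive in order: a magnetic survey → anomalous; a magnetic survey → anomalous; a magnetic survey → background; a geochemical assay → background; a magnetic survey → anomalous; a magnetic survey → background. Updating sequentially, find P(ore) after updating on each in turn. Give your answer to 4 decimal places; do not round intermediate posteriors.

0.7297

After a magnetic survey='anomalous': P(ore) = 0.6·0.3000 / (0.6·0.3000 + 0.2·0.7000) ≈ 0.5625
After a magnetic survey='anomalous': P(ore) = 0.6·0.5625 / (0.6·0.5625 + 0.2·0.4375) ≈ 0.7941
After a magnetic survey='background': P(ore) = 0.4·0.7941 / (0.4·0.7941 + 0.8·0.2059) ≈ 0.6585
After a geochemical assay='background': P(ore) = 0.7·0.6585 / (0.7·0.6585 + 0.75·0.3415) ≈ 0.6429
After a magnetic survey='anomalous': P(ore) = 0.6·0.6429 / (0.6·0.6429 + 0.2·0.3571) ≈ 0.8438
After a magnetic survey='background': P(ore) = 0.4·0.8438 / (0.4·0.8438 + 0.8·0.1562) ≈ 0.7297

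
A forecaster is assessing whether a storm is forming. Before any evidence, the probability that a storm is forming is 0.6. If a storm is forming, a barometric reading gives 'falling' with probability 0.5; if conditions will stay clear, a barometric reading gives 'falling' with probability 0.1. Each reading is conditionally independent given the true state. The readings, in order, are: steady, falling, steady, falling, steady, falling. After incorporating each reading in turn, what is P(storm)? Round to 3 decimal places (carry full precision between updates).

0.970

After 'steady': P(storm) = 0.5·0.6000 / (0.5·0.6000 + 0.9·0.4000) ≈ 0.4545
After 'falling': P(storm) = 0.5·0.4545 / (0.5·0.4545 + 0.1·0.5455) ≈ 0.8065
After 'steady': P(storm) = 0.5·0.8065 / (0.5·0.8065 + 0.9·0.1935) ≈ 0.6983
After 'falling': P(storm) = 0.5·0.6983 / (0.5·0.6983 + 0.1·0.3017) ≈ 0.9205
After 'steady': P(storm) = 0.5·0.9205 / (0.5·0.9205 + 0.9·0.0795) ≈ 0.8654
After 'falling': P(storm) = 0.5·0.8654 / (0.5·0.8654 + 0.1·0.1346) ≈ 0.9698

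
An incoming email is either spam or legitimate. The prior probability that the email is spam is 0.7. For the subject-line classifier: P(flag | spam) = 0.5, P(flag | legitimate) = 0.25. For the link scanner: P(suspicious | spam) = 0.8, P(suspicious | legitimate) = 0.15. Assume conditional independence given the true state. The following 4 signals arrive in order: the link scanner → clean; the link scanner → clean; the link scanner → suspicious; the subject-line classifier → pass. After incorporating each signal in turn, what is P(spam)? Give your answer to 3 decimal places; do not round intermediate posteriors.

0.315

Apply Bayes' rule sequentially, carrying P(spam) forward.
After the link scanner='clean': P(spam) = 0.2·0.7000 / (0.2·0.7000 + 0.85·0.3000) ≈ 0.3544
After the link scanner='clean': P(spam) = 0.2·0.3544 / (0.2·0.3544 + 0.85·0.6456) ≈ 0.1144
After the link scanner='suspicious': P(spam) = 0.8·0.1144 / (0.8·0.1144 + 0.15·0.8856) ≈ 0.4079
After the subject-line classifier='pass': P(spam) = 0.5·0.4079 / (0.5·0.4079 + 0.75·0.5921) ≈ 0.3147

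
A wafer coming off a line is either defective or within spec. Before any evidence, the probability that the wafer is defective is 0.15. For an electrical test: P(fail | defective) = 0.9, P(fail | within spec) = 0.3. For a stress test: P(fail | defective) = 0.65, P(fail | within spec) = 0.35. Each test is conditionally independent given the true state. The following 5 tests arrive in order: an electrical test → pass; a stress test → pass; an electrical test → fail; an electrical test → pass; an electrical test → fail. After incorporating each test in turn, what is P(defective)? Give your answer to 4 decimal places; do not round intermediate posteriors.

Each posterior becomes the prior for the next update.
After an electrical test='pass': P(defective) = 0.1·0.1500 / (0.1·0.1500 + 0.7·0.8500) ≈ 0.0246
After a stress test='pass': P(defective) = 0.35·0.0246 / (0.35·0.0246 + 0.65·0.9754) ≈ 0.0134
After an electrical test='fail': P(defective) = 0.9·0.0134 / (0.9·0.0134 + 0.3·0.9866) ≈ 0.0391
After an electrical test='pass': P(defective) = 0.1·0.0391 / (0.1·0.0391 + 0.7·0.9609) ≈ 0.0058
After an electrical test='fail': P(defective) = 0.9·0.0058 / (0.9·0.0058 + 0.3·0.9942) ≈ 0.0172

0.0172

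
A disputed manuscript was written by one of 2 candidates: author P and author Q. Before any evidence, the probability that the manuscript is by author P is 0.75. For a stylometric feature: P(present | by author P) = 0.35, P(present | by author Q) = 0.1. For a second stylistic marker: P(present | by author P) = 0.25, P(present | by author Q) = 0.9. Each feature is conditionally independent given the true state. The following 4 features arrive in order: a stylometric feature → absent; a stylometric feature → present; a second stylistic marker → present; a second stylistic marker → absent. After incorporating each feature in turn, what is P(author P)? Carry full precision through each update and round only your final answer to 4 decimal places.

0.9405

Each posterior becomes the prior for the next update.
After a stylometric feature='absent': P(author P) = 0.65·0.7500 / (0.65·0.7500 + 0.9·0.2500) ≈ 0.6842
After a stylometric feature='present': P(author P) = 0.35·0.6842 / (0.35·0.6842 + 0.1·0.3158) ≈ 0.8835
After a second stylistic marker='present': P(author P) = 0.25·0.8835 / (0.25·0.8835 + 0.9·0.1165) ≈ 0.6781
After a second stylistic marker='absent': P(author P) = 0.75·0.6781 / (0.75·0.6781 + 0.1·0.3219) ≈ 0.9405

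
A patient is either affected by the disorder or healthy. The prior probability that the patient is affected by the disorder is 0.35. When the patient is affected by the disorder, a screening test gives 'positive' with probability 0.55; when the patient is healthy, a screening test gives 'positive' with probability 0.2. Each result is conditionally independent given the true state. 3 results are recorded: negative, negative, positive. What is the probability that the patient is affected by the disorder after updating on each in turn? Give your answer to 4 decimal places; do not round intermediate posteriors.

After 'negative': P(affected) = 0.45·0.3500 / (0.45·0.3500 + 0.8·0.6500) ≈ 0.2325
After 'negative': P(affected) = 0.45·0.2325 / (0.45·0.2325 + 0.8·0.7675) ≈ 0.1456
After 'positive': P(affected) = 0.55·0.1456 / (0.55·0.1456 + 0.2·0.8544) ≈ 0.3190

0.3190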